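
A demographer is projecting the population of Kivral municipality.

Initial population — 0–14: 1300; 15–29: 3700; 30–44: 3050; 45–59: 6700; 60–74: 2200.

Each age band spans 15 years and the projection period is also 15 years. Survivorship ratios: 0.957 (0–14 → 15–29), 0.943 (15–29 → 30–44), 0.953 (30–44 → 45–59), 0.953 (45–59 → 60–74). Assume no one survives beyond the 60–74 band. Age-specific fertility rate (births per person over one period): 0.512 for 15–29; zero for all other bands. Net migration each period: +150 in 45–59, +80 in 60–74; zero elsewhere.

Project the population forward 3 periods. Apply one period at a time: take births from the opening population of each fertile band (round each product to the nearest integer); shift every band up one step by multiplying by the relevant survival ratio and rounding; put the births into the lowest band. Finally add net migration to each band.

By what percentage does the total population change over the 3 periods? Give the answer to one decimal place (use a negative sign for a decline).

-53.3

Period 1.
Births: 3700 × 0.512 = 1894
15–29: 1300 × 0.957 = 1244
30–44: 3700 × 0.943 = 3489
45–59: 3050 × 0.953 = 2907
60–74: 6700 × 0.953 = 6385
Net migration: 45–59 + 150 → 3057; 60–74 + 80 → 6465
Giving 1894 / 1244 / 3489 / 3057 / 6465.
Period 2.
Births: 1244 × 0.512 = 637
15–29: 1894 × 0.957 = 1813
30–44: 1244 × 0.943 = 1173
45–59: 3489 × 0.953 = 3325
60–74: 3057 × 0.953 = 2913
Net migration: 45–59 + 150 → 3475; 60–74 + 80 → 2993
Giving 637 / 1813 / 1173 / 3475 / 2993.
Period 3.
Births: 1813 × 0.512 = 928
15–29: 637 × 0.957 = 610
30–44: 1813 × 0.943 = 1710
45–59: 1173 × 0.953 = 1118
60–74: 3475 × 0.953 = 3312
Net migration: 45–59 + 150 → 1268; 60–74 + 80 → 3392
Giving 928 / 610 / 1710 / 1268 / 3392.
Total: 16950 → 7908; change = -9042; percentage change = -53.3%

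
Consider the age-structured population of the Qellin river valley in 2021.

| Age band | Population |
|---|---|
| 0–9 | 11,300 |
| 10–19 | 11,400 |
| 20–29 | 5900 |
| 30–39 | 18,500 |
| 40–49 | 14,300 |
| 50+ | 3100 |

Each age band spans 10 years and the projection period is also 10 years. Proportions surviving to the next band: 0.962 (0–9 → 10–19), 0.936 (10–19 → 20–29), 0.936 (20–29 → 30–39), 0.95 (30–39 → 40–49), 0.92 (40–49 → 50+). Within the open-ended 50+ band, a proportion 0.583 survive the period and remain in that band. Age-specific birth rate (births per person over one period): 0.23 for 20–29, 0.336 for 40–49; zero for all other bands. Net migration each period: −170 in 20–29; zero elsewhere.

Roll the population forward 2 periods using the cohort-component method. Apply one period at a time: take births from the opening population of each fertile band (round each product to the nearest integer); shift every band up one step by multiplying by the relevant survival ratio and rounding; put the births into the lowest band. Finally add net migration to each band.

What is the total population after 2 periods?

Period 1.
Births: 5900 * 0.23 = 1357  |  14300 * 0.336 = 4805 ⇒ total 6162
10–19: 11300 * 0.962 = 10871
20–29: 11400 * 0.936 = 10670
30–39: 5900 * 0.936 = 5522
40–49: 18500 * 0.95 = 17575
50+: 14300 * 0.92 + 3100 * 0.583 = 13156 + 1807 = 14963
Net migration: 20–29 − 170 → 10500
Giving 6162 / 10871 / 10500 / 5522 / 17575 / 14963.
Period 2.
Births: 10500 * 0.23 = 2415  |  17575 * 0.336 = 5905 ⇒ total 8320
10–19: 6162 * 0.962 = 5928
20–29: 10871 * 0.936 = 10175
30–39: 10500 * 0.936 = 9828
40–49: 5522 * 0.95 = 5246
50+: 17575 * 0.92 + 14963 * 0.583 = 16169 + 8723 = 24892
Net migration: 20–29 − 170 → 10005
Giving 8320 / 5928 / 10005 / 9828 / 5246 / 24892.
Total after period 2: 8320 + 5928 + 10005 + 9828 + 5246 + 24892 = 64219

64219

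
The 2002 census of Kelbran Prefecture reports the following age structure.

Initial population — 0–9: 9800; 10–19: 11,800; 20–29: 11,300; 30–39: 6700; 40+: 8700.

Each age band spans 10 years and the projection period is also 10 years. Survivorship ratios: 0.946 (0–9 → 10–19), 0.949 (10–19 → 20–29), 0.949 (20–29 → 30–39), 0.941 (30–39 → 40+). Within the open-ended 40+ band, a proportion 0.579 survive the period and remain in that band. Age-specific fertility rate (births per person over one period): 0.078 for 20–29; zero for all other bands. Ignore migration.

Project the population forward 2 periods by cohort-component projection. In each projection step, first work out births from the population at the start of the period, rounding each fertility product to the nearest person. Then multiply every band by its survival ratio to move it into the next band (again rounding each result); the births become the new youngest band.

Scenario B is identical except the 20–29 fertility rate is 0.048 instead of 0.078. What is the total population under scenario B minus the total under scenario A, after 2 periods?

Numbering the bands 1..5 from youngest to oldest:
[period 1]
Births: 11300 × 0.078 = 881
Band 2: 9800 × 0.946 = 9271
Band 3: 11800 × 0.949 = 11198
Band 4: 11300 × 0.949 = 10724
Band 5: 6700 × 0.941 + 8700 × 0.579 = 6305 + 5037 = 11342
Giving 881 / 9271 / 11198 / 10724 / 11342.
[period 2]
Births: 11198 × 0.078 = 873
Band 2: 881 × 0.946 = 833
Band 3: 9271 × 0.949 = 8798
Band 4: 11198 × 0.949 = 10627
Band 5: 10724 × 0.941 + 11342 × 0.579 = 10091 + 6567 = 16658
Giving 873 / 833 / 8798 / 10627 / 16658.
Scenario A total after 2 periods: 37789
Scenario B projection —
[period 1]
Births: 11300 × 0.048 = 542
Band 2: 9800 × 0.946 = 9271
Band 3: 11800 × 0.949 = 11198
Band 4: 11300 × 0.949 = 10724
Band 5: 6700 × 0.941 + 8700 × 0.579 = 6305 + 5037 = 11342
Giving 542 / 9271 / 11198 / 10724 / 11342.
[period 2]
Births: 11198 × 0.048 = 538
Band 2: 542 × 0.946 = 513
Band 3: 9271 × 0.949 = 8798
Band 4: 11198 × 0.949 = 10627
Band 5: 10724 × 0.941 + 11342 × 0.579 = 10091 + 6567 = 16658
Giving 538 / 513 / 8798 / 10627 / 16658.
Scenario B total after 2 periods: 37134
Difference B − A = 37134 − 37789 = -655

-655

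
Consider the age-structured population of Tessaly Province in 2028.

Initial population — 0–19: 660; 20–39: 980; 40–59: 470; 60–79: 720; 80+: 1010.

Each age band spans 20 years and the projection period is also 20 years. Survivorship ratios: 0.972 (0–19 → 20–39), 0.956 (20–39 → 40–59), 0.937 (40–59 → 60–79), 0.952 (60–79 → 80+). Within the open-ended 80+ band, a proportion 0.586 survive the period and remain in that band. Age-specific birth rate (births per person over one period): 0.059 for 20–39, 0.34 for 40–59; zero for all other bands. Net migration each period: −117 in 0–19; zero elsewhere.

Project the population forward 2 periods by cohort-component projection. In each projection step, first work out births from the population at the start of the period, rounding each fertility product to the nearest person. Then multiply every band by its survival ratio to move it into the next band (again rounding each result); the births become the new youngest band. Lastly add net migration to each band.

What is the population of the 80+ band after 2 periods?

After projecting period 1:
Births: 980 * 0.059 = 58, 470 * 0.34 = 160 ⇒ total 218
20–39: 660 * 0.972 = 642
40–59: 980 * 0.956 = 937
60–79: 470 * 0.937 = 440
80+: 720 * 0.952 + 1010 * 0.586 = 685 + 592 = 1277
Net migration: 0–19 − 117 → 101
Giving 101 / 642 / 937 / 440 / 1277.
After projecting period 2:
Births: 642 * 0.059 = 38, 937 * 0.34 = 319 ⇒ total 357
20–39: 101 * 0.972 = 98
40–59: 642 * 0.956 = 614
60–79: 937 * 0.937 = 878
80+: 440 * 0.952 + 1277 * 0.586 = 419 + 748 = 1167
Net migration: 0–19 − 117 → 240
Giving 240 / 98 / 614 / 878 / 1167.

1167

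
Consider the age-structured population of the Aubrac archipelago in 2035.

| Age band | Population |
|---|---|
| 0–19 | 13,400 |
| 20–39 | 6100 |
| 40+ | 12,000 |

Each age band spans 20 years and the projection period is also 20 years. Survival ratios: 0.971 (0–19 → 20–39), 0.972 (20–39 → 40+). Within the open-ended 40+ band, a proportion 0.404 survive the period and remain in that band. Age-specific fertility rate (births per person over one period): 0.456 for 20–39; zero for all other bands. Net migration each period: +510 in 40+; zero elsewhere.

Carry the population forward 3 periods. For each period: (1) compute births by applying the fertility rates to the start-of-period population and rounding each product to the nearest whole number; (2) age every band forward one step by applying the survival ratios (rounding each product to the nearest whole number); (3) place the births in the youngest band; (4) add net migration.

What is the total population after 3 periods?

17286

Numbering the bands 1..3 from youngest to oldest:
[period 1]
Births: 6100 × 0.456 = 2782
Band 2: 13400 × 0.971 = 13011
Band 3: 6100 × 0.972 + 12000 × 0.404 = 5929 + 4848 = 10777
Net migration: Band 3 + 510 → 11287
→ [2782, 13011, 11287]
[period 2]
Births: 13011 × 0.456 = 5933
Band 2: 2782 × 0.971 = 2701
Band 3: 13011 × 0.972 + 11287 × 0.404 = 12647 + 4560 = 17207
Net migration: Band 3 + 510 → 17717
→ [5933, 2701, 17717]
[period 3]
Births: 2701 × 0.456 = 1232
Band 2: 5933 × 0.971 = 5761
Band 3: 2701 × 0.972 + 17717 × 0.404 = 2625 + 7158 = 9783
Net migration: Band 3 + 510 → 10293
→ [1232, 5761, 10293]
Total after period 3: 1232 + 5761 + 10293 = 17286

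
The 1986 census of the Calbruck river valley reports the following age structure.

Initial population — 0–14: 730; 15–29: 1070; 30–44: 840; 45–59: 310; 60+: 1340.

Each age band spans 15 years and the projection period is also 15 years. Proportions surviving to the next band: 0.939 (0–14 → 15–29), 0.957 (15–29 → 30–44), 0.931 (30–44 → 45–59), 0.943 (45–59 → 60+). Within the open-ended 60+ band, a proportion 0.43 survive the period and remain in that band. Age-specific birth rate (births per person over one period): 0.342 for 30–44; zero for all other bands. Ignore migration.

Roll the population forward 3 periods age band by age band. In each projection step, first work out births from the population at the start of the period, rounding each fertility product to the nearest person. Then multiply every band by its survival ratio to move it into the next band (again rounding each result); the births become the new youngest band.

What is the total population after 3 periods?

Call the groups 1 to 5, youngest first.
After projecting period 1:
Births: 840 * 0.342 = 287
Group 2: 730 * 0.939 = 685
Group 3: 1070 * 0.957 = 1024
Group 4: 840 * 0.931 = 782
Group 5: 310 * 0.943 + 1340 * 0.43 = 292 + 576 = 868
End of period: [287, 685, 1024, 782, 868]
After projecting period 2:
Births: 1024 * 0.342 = 350
Group 2: 287 * 0.939 = 269
Group 3: 685 * 0.957 = 656
Group 4: 1024 * 0.931 = 953
Group 5: 782 * 0.943 + 868 * 0.43 = 737 + 373 = 1110
End of period: [350, 269, 656, 953, 1110]
After projecting period 3:
Births: 656 * 0.342 = 224
Group 2: 350 * 0.939 = 329
Group 3: 269 * 0.957 = 257
Group 4: 656 * 0.931 = 611
Group 5: 953 * 0.943 + 1110 * 0.43 = 899 + 477 = 1376
End of period: [224, 329, 257, 611, 1376]
Total after period 3: 224 + 329 + 257 + 611 + 1376 = 2797

2797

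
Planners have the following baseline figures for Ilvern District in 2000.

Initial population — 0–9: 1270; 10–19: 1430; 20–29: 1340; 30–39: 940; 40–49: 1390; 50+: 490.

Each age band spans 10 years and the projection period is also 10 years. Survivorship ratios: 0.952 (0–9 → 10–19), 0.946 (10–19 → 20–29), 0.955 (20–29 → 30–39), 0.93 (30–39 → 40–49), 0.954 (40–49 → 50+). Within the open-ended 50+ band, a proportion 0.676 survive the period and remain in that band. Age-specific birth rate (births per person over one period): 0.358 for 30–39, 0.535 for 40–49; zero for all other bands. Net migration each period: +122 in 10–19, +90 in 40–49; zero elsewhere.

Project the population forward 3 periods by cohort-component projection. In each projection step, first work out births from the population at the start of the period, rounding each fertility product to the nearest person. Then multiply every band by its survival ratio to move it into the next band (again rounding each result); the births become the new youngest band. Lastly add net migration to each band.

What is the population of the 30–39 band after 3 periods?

1202

(Bands numbered youngest = 1 to oldest = 6.)
[period 1]
Births: 940 × 0.358 = 337 ; 1390 × 0.535 = 744 — total 1081
Band 2: 1270 × 0.952 = 1209
Band 3: 1430 × 0.946 = 1353
Band 4: 1340 × 0.955 = 1280
Band 5: 940 × 0.93 = 874
Band 6: 1390 × 0.954 + 490 × 0.676 = 1326 + 331 = 1657
Net migration: Band 2 + 122 → 1331; Band 5 + 90 → 964
Giving 1081 / 1331 / 1353 / 1280 / 964 / 1657.
[period 2]
Births: 1280 × 0.358 = 458 ; 964 × 0.535 = 516 — total 974
Band 2: 1081 × 0.952 = 1029
Band 3: 1331 × 0.946 = 1259
Band 4: 1353 × 0.955 = 1292
Band 5: 1280 × 0.93 = 1190
Band 6: 964 × 0.954 + 1657 × 0.676 = 920 + 1120 = 2040
Net migration: Band 2 + 122 → 1151; Band 5 + 90 → 1280
Giving 974 / 1151 / 1259 / 1292 / 1280 / 2040.
[period 3]
Births: 1292 × 0.358 = 463 ; 1280 × 0.535 = 685 — total 1148
Band 2: 974 × 0.952 = 927
Band 3: 1151 × 0.946 = 1089
Band 4: 1259 × 0.955 = 1202
Band 5: 1292 × 0.93 = 1202
Band 6: 1280 × 0.954 + 2040 × 0.676 = 1221 + 1379 = 2600
Net migration: Band 2 + 122 → 1049; Band 5 + 90 → 1292
Giving 1148 / 1049 / 1089 / 1202 / 1292 / 2600.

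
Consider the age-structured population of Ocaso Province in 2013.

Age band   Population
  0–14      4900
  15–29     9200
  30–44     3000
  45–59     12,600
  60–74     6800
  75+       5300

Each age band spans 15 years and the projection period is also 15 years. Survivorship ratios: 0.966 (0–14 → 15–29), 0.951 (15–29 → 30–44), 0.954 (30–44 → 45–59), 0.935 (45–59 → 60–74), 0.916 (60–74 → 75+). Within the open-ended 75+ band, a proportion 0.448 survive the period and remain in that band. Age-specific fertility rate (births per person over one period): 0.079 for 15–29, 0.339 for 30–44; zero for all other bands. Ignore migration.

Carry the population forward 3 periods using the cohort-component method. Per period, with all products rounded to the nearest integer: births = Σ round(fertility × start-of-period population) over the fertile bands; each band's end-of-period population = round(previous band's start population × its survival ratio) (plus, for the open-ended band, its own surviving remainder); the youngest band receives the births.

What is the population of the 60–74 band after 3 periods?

Period 1.
Births: 9200 * 0.079 = 727, 3000 * 0.339 = 1017 — total 1744
15–29: 4900 * 0.966 = 4733
30–44: 9200 * 0.951 = 8749
45–59: 3000 * 0.954 = 2862
60–74: 12600 * 0.935 = 11781
75+: 6800 * 0.916 + 5300 * 0.448 = 6229 + 2374 = 8603
End of period: [1744, 4733, 8749, 2862, 11781, 8603]
Period 2.
Births: 4733 * 0.079 = 374, 8749 * 0.339 = 2966 — total 3340
15–29: 1744 * 0.966 = 1685
30–44: 4733 * 0.951 = 4501
45–59: 8749 * 0.954 = 8347
60–74: 2862 * 0.935 = 2676
75+: 11781 * 0.916 + 8603 * 0.448 = 10791 + 3854 = 14645
End of period: [3340, 1685, 4501, 8347, 2676, 14645]
Period 3.
Births: 1685 * 0.079 = 133, 4501 * 0.339 = 1526 — total 1659
15–29: 3340 * 0.966 = 3226
30–44: 1685 * 0.951 = 1602
45–59: 4501 * 0.954 = 4294
60–74: 8347 * 0.935 = 7804
75+: 2676 * 0.916 + 14645 * 0.448 = 2451 + 6561 = 9012
End of period: [1659, 3226, 1602, 4294, 7804, 9012]

7804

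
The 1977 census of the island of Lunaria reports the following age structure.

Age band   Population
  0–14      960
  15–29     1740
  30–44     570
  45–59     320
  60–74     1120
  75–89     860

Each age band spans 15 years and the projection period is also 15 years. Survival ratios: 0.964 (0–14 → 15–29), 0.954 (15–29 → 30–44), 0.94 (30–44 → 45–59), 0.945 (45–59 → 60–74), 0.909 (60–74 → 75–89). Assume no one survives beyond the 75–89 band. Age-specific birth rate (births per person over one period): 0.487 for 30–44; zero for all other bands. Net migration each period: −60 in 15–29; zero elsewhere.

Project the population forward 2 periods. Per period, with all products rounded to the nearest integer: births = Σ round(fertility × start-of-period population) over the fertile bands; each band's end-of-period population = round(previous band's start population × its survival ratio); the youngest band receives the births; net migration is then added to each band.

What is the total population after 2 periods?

(Bands numbered youngest = 1 to oldest = 6.)
After projecting period 1:
Births: 570 × 0.487 = 278
Band 2: 960 × 0.964 = 925
Band 3: 1740 × 0.954 = 1660
Band 4: 570 × 0.94 = 536
Band 5: 320 × 0.945 = 302
Band 6: 1120 × 0.909 = 1018
Net migration: Band 2 − 60 → 865
→ [278, 865, 1660, 536, 302, 1018]
After projecting period 2:
Births: 1660 × 0.487 = 808
Band 2: 278 × 0.964 = 268
Band 3: 865 × 0.954 = 825
Band 4: 1660 × 0.94 = 1560
Band 5: 536 × 0.945 = 507
Band 6: 302 × 0.909 = 275
Net migration: Band 2 − 60 → 208
→ [808, 208, 825, 1560, 507, 275]
Total after period 2: 808 + 208 + 825 + 1560 + 507 + 275 = 4183

4183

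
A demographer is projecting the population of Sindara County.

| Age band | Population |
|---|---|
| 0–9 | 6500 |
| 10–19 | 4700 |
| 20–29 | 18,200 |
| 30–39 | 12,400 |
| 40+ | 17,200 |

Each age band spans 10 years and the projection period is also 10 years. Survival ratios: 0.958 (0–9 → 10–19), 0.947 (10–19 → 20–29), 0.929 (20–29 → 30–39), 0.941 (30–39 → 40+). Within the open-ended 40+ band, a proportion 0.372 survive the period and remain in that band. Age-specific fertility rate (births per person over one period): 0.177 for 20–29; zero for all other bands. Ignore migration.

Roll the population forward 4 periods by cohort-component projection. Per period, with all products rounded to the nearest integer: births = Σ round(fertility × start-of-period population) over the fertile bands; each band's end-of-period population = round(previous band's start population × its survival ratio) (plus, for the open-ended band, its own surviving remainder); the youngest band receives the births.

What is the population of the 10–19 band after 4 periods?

1000

After projecting period 1:
Births: 18200 * 0.177 = 3221
10–19: 6500 * 0.958 = 6227
20–29: 4700 * 0.947 = 4451
30–39: 18200 * 0.929 = 16908
40+: 12400 * 0.941 + 17200 * 0.372 = 11668 + 6398 = 18066
Population now: 0–9=3221, 10–19=6227, 20–29=4451, 30–39=16908, 40+=18066
After projecting period 2:
Births: 4451 * 0.177 = 788
10–19: 3221 * 0.958 = 3086
20–29: 6227 * 0.947 = 5897
30–39: 4451 * 0.929 = 4135
40+: 16908 * 0.941 + 18066 * 0.372 = 15910 + 6721 = 22631
Population now: 0–9=788, 10–19=3086, 20–29=5897, 30–39=4135, 40+=22631
After projecting period 3:
Births: 5897 * 0.177 = 1044
10–19: 788 * 0.958 = 755
20–29: 3086 * 0.947 = 2922
30–39: 5897 * 0.929 = 5478
40+: 4135 * 0.941 + 22631 * 0.372 = 3891 + 8419 = 12310
Population now: 0–9=1044, 10–19=755, 20–29=2922, 30–39=5478, 40+=12310
After projecting period 4:
Births: 2922 * 0.177 = 517
10–19: 1044 * 0.958 = 1000
20–29: 755 * 0.947 = 715
30–39: 2922 * 0.929 = 2715
40+: 5478 * 0.941 + 12310 * 0.372 = 5155 + 4579 = 9734
Population now: 0–9=517, 10–19=1000, 20–29=715, 30–39=2715, 40+=9734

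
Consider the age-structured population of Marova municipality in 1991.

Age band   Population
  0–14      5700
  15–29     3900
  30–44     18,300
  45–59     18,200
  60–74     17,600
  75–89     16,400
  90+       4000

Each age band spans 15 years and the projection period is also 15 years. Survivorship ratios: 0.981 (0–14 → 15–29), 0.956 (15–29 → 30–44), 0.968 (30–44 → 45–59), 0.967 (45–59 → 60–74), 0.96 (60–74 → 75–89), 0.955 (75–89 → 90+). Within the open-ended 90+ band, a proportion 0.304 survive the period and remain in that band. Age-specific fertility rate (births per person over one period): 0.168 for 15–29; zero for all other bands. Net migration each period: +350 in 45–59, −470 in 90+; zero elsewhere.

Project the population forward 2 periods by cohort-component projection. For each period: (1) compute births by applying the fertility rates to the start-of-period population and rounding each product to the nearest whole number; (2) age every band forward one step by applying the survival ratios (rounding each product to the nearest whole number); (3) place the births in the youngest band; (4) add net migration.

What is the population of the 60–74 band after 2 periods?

Let band 1 be 0–14 through band 7 = 90+.
[period 1]
Births: 3900 × 0.168 = 655
Band 2: 5700 × 0.981 = 5592
Band 3: 3900 × 0.956 = 3728
Band 4: 18300 × 0.968 = 17714
Band 5: 18200 × 0.967 = 17599
Band 6: 17600 × 0.96 = 16896
Band 7: 16400 × 0.955 + 4000 × 0.304 = 15662 + 1216 = 16878
Net migration: Band 4 + 350 → 18064; Band 7 − 470 → 16408
Population now: 0–14=655, 15–29=5592, 30–44=3728, 45–59=18064, 60–74=17599, 75–89=16896, 90+=16408
[period 2]
Births: 5592 × 0.168 = 939
Band 2: 655 × 0.981 = 643
Band 3: 5592 × 0.956 = 5346
Band 4: 3728 × 0.968 = 3609
Band 5: 18064 × 0.967 = 17468
Band 6: 17599 × 0.96 = 16895
Band 7: 16896 × 0.955 + 16408 × 0.304 = 16136 + 4988 = 21124
Net migration: Band 4 + 350 → 3959; Band 7 − 470 → 20654
Population now: 0–14=939, 15–29=643, 30–44=5346, 45–59=3959, 60–74=17468, 75–89=16895, 90+=20654

17468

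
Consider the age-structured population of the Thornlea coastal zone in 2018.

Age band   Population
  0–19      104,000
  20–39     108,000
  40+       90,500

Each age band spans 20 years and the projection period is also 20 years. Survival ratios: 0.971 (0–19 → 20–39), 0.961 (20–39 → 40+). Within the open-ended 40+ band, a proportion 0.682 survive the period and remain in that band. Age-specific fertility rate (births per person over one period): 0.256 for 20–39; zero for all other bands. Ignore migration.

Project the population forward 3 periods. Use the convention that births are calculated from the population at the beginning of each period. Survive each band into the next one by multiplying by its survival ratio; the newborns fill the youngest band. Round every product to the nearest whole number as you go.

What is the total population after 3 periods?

200941

Let group 1 be 0–19 through group 3 = 40+.
Period 1:
Births: 108000 * 0.256 = 27648
Group 2: 104000 * 0.971 = 100984
Group 3: 108000 * 0.961 + 90500 * 0.682 = 103788 + 61721 = 165509
→ [27648, 100984, 165509]
Period 2:
Births: 100984 * 0.256 = 25852
Group 2: 27648 * 0.971 = 26846
Group 3: 100984 * 0.961 + 165509 * 0.682 = 97046 + 112877 = 209923
→ [25852, 26846, 209923]
Period 3:
Births: 26846 * 0.256 = 6873
Group 2: 25852 * 0.971 = 25102
Group 3: 26846 * 0.961 + 209923 * 0.682 = 25799 + 143167 = 168966
→ [6873, 25102, 168966]
Total after period 3: 6873 + 25102 + 168966 = 200941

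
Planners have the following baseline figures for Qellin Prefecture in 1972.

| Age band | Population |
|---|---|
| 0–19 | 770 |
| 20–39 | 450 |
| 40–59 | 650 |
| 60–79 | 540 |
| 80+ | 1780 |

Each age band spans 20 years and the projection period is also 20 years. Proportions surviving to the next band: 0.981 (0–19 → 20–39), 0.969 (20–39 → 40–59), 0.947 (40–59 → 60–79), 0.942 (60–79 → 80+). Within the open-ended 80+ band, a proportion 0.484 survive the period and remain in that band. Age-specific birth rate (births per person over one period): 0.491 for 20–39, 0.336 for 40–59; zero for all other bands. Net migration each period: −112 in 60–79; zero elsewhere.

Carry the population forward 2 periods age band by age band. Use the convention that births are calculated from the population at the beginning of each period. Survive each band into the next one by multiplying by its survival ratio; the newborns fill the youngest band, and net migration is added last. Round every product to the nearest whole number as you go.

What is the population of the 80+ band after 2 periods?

1139

After projecting period 1:
Births: 450 × 0.491 = 221, 650 × 0.336 = 218 → 439
20–39: 770 × 0.981 = 755
40–59: 450 × 0.969 = 436
60–79: 650 × 0.947 = 616
80+: 540 × 0.942 + 1780 × 0.484 = 509 + 862 = 1371
Net migration: 60–79 − 112 → 504
→ [439, 755, 436, 504, 1371]
After projecting period 2:
Births: 755 × 0.491 = 371, 436 × 0.336 = 146 → 517
20–39: 439 × 0.981 = 431
40–59: 755 × 0.969 = 732
60–79: 436 × 0.947 = 413
80+: 504 × 0.942 + 1371 × 0.484 = 475 + 664 = 1139
Net migration: 60–79 − 112 → 301
→ [517, 431, 732, 301, 1139]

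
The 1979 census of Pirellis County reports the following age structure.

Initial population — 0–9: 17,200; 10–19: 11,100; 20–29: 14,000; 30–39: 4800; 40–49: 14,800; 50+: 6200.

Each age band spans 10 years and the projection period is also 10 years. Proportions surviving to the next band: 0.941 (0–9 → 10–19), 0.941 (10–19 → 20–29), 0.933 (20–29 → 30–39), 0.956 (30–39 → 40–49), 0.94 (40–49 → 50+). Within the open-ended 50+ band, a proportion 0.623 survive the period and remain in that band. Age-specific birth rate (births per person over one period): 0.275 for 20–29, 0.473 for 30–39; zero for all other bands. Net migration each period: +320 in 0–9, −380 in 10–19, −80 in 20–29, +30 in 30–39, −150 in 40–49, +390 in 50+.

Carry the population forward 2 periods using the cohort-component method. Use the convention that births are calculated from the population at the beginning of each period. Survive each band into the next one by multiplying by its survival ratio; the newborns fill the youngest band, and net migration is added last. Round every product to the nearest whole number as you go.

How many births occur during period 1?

6120

Period 1:
Births: 14000 * 0.275 = 3850  |  4800 * 0.473 = 2270 → 6120
10–19: 17200 * 0.941 = 16185
20–29: 11100 * 0.941 = 10445
30–39: 14000 * 0.933 = 13062
40–49: 4800 * 0.956 = 4589
50+: 14800 * 0.94 + 6200 * 0.623 = 13912 + 3863 = 17775
Net migration: 0–9 + 320 → 6440; 10–19 − 380 → 15805; 20–29 − 80 → 10365; 30–39 + 30 → 13092; 40–49 − 150 → 4439; 50+ + 390 → 18165
Population now: 0–9=6440, 10–19=15805, 20–29=10365, 30–39=13092, 40–49=4439, 50+=18165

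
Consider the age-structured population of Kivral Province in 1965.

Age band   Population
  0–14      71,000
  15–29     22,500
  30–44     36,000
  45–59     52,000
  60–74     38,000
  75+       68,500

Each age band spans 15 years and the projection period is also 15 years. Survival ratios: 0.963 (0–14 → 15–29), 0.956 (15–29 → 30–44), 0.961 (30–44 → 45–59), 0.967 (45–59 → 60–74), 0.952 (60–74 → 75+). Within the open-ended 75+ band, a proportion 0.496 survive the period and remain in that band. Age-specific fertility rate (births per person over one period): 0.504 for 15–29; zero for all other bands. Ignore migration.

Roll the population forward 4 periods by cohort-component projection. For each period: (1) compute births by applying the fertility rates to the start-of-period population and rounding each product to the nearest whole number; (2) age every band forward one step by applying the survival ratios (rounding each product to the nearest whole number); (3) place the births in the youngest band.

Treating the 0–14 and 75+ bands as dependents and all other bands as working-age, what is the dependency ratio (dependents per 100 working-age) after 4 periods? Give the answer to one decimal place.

Let group 1 be 0–14 through group 6 = 75+.
Period 1.
Births: 22500 × 0.504 = 11340
Group 2: 71000 × 0.963 = 68373
Group 3: 22500 × 0.956 = 21510
Group 4: 36000 × 0.961 = 34596
Group 5: 52000 × 0.967 = 50284
Group 6: 38000 × 0.952 + 68500 × 0.496 = 36176 + 33976 = 70152
Giving 11340 / 68373 / 21510 / 34596 / 50284 / 70152.
Period 2.
Births: 68373 × 0.504 = 34460
Group 2: 11340 × 0.963 = 10920
Group 3: 68373 × 0.956 = 65365
Group 4: 21510 × 0.961 = 20671
Group 5: 34596 × 0.967 = 33454
Group 6: 50284 × 0.952 + 70152 × 0.496 = 47870 + 34795 = 82665
Giving 34460 / 10920 / 65365 / 20671 / 33454 / 82665.
Period 3.
Births: 10920 × 0.504 = 5504
Group 2: 34460 × 0.963 = 33185
Group 3: 10920 × 0.956 = 10440
Group 4: 65365 × 0.961 = 62816
Group 5: 20671 × 0.967 = 19989
Group 6: 33454 × 0.952 + 82665 × 0.496 = 31848 + 41002 = 72850
Giving 5504 / 33185 / 10440 / 62816 / 19989 / 72850.
Period 4.
Births: 33185 × 0.504 = 16725
Group 2: 5504 × 0.963 = 5300
Group 3: 33185 × 0.956 = 31725
Group 4: 10440 × 0.961 = 10033
Group 5: 62816 × 0.967 = 60743
Group 6: 19989 × 0.952 + 72850 × 0.496 = 19030 + 36134 = 55164
Giving 16725 / 5300 / 31725 / 10033 / 60743 / 55164.
Dependents (band 0–14 + band 75+) = 16725 + 55164 = 71889; working-age = 107801; ratio = 71889/107801 × 100 = 66.7

66.7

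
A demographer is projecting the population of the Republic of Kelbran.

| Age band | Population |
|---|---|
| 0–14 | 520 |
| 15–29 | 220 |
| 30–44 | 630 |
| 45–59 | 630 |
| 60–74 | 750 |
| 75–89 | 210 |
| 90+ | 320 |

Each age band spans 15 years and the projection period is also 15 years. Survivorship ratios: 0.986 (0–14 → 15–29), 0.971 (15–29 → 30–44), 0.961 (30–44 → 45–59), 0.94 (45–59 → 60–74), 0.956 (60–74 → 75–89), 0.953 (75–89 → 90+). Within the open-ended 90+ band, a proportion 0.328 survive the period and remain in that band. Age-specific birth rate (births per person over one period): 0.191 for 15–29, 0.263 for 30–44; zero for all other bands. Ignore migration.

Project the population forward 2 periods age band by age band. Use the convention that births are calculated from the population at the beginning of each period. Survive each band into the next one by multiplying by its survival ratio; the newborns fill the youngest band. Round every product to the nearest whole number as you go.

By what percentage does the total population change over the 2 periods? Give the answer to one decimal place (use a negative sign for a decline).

-9.1

[period 1]
Births: 220 * 0.191 = 42, 630 * 0.263 = 166 → 208
15–29: 520 * 0.986 = 513
30–44: 220 * 0.971 = 214
45–59: 630 * 0.961 = 605
60–74: 630 * 0.94 = 592
75–89: 750 * 0.956 = 717
90+: 210 * 0.953 + 320 * 0.328 = 200 + 105 = 305
End of period: [208, 513, 214, 605, 592, 717, 305]
[period 2]
Births: 513 * 0.191 = 98, 214 * 0.263 = 56 → 154
15–29: 208 * 0.986 = 205
30–44: 513 * 0.971 = 498
45–59: 214 * 0.961 = 206
60–74: 605 * 0.94 = 569
75–89: 592 * 0.956 = 566
90+: 717 * 0.953 + 305 * 0.328 = 683 + 100 = 783
End of period: [154, 205, 498, 206, 569, 566, 783]
Total: 3280 → 2981; change = -299; percentage change = -9.1%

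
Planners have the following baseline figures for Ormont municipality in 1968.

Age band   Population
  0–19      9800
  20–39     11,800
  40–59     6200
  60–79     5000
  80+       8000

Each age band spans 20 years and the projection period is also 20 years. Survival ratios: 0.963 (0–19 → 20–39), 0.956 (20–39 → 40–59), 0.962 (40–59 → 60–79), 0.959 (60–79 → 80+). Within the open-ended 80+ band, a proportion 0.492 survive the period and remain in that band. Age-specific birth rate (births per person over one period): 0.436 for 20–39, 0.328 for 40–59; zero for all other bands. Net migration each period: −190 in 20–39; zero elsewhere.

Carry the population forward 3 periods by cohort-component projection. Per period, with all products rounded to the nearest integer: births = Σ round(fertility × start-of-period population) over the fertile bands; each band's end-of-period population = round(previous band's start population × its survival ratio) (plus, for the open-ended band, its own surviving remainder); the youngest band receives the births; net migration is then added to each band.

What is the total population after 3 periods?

Period 1.
Births: 11800 * 0.436 = 5145, 6200 * 0.328 = 2034 → 7179
20–39: 9800 * 0.963 = 9437
40–59: 11800 * 0.956 = 11281
60–79: 6200 * 0.962 = 5964
80+: 5000 * 0.959 + 8000 * 0.492 = 4795 + 3936 = 8731
Net migration: 20–39 − 190 → 9247
End of period: [7179, 9247, 11281, 5964, 8731]
Period 2.
Births: 9247 * 0.436 = 4032, 11281 * 0.328 = 3700 → 7732
20–39: 7179 * 0.963 = 6913
40–59: 9247 * 0.956 = 8840
60–79: 11281 * 0.962 = 10852
80+: 5964 * 0.959 + 8731 * 0.492 = 5719 + 4296 = 10015
Net migration: 20–39 − 190 → 6723
End of period: [7732, 6723, 8840, 10852, 10015]
Period 3.
Births: 6723 * 0.436 = 2931, 8840 * 0.328 = 2900 → 5831
20–39: 7732 * 0.963 = 7446
40–59: 6723 * 0.956 = 6427
60–79: 8840 * 0.962 = 8504
80+: 10852 * 0.959 + 10015 * 0.492 = 10407 + 4927 = 15334
Net migration: 20–39 − 190 → 7256
End of period: [5831, 7256, 6427, 8504, 15334]
Total after period 3: 5831 + 7256 + 6427 + 8504 + 15334 = 43352

43352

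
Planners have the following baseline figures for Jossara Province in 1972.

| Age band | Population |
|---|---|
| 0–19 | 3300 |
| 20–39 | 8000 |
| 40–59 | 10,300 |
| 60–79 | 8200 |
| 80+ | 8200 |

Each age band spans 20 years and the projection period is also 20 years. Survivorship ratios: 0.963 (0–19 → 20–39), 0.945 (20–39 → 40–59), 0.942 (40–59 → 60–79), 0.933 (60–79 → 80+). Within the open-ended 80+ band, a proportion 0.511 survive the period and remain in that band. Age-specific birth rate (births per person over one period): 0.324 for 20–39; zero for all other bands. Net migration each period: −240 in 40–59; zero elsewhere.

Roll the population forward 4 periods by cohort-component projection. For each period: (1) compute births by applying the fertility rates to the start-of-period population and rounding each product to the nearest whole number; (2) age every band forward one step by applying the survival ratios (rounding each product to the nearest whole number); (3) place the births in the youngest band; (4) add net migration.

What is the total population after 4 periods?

13453

Let band 1 be 0–19 through band 5 = 80+.
Period 1.
Births: 8000 × 0.324 = 2592
Band 2: 3300 × 0.963 = 3178
Band 3: 8000 × 0.945 = 7560
Band 4: 10300 × 0.942 = 9703
Band 5: 8200 × 0.933 + 8200 × 0.511 = 7651 + 4190 = 11841
Net migration: Band 3 − 240 → 7320
Giving 2592 / 3178 / 7320 / 9703 / 11841.
Period 2.
Births: 3178 × 0.324 = 1030
Band 2: 2592 × 0.963 = 2496
Band 3: 3178 × 0.945 = 3003
Band 4: 7320 × 0.942 = 6895
Band 5: 9703 × 0.933 + 11841 × 0.511 = 9053 + 6051 = 15104
Net migration: Band 3 − 240 → 2763
Giving 1030 / 2496 / 2763 / 6895 / 15104.
Period 3.
Births: 2496 × 0.324 = 809
Band 2: 1030 × 0.963 = 992
Band 3: 2496 × 0.945 = 2359
Band 4: 2763 × 0.942 = 2603
Band 5: 6895 × 0.933 + 15104 × 0.511 = 6433 + 7718 = 14151
Net migration: Band 3 − 240 → 2119
Giving 809 / 992 / 2119 / 2603 / 14151.
Period 4.
Births: 992 × 0.324 = 321
Band 2: 809 × 0.963 = 779
Band 3: 992 × 0.945 = 937
Band 4: 2119 × 0.942 = 1996
Band 5: 2603 × 0.933 + 14151 × 0.511 = 2429 + 7231 = 9660
Net migration: Band 3 − 240 → 697
Giving 321 / 779 / 697 / 1996 / 9660.
Total after period 4: 321 + 779 + 697 + 1996 + 9660 = 13453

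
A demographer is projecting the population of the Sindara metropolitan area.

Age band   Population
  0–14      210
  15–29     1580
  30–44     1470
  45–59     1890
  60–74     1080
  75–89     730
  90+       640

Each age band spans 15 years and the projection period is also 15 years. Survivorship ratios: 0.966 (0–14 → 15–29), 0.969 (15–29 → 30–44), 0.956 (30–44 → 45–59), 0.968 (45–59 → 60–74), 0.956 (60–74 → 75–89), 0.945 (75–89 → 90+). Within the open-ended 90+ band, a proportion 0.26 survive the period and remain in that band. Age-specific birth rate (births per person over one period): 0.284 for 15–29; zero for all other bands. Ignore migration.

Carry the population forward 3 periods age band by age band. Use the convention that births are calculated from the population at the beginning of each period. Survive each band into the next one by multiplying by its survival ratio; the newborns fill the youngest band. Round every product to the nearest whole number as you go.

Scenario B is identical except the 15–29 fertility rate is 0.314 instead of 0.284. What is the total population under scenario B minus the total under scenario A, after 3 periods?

76

Call the bands 1 to 7, youngest first.
Period 1.
Births: 1580 × 0.284 = 449
Band 2: 210 × 0.966 = 203
Band 3: 1580 × 0.969 = 1531
Band 4: 1470 × 0.956 = 1405
Band 5: 1890 × 0.968 = 1830
Band 6: 1080 × 0.956 = 1032
Band 7: 730 × 0.945 + 640 × 0.26 = 690 + 166 = 856
End of period: [449, 203, 1531, 1405, 1830, 1032, 856]
Period 2.
Births: 203 × 0.284 = 58
Band 2: 449 × 0.966 = 434
Band 3: 203 × 0.969 = 197
Band 4: 1531 × 0.956 = 1464
Band 5: 1405 × 0.968 = 1360
Band 6: 1830 × 0.956 = 1749
Band 7: 1032 × 0.945 + 856 × 0.26 = 975 + 223 = 1198
End of period: [58, 434, 197, 1464, 1360, 1749, 1198]
Period 3.
Births: 434 × 0.284 = 123
Band 2: 58 × 0.966 = 56
Band 3: 434 × 0.969 = 421
Band 4: 197 × 0.956 = 188
Band 5: 1464 × 0.968 = 1417
Band 6: 1360 × 0.956 = 1300
Band 7: 1749 × 0.945 + 1198 × 0.26 = 1653 + 311 = 1964
End of period: [123, 56, 421, 188, 1417, 1300, 1964]
Scenario A total after 3 periods: 5469
Scenario B projection —
Period 1.
Births: 1580 × 0.314 = 496
Band 2: 210 × 0.966 = 203
Band 3: 1580 × 0.969 = 1531
Band 4: 1470 × 0.956 = 1405
Band 5: 1890 × 0.968 = 1830
Band 6: 1080 × 0.956 = 1032
Band 7: 730 × 0.945 + 640 × 0.26 = 690 + 166 = 856
End of period: [496, 203, 1531, 1405, 1830, 1032, 856]
Period 2.
Births: 203 × 0.314 = 64
Band 2: 496 × 0.966 = 479
Band 3: 203 × 0.969 = 197
Band 4: 1531 × 0.956 = 1464
Band 5: 1405 × 0.968 = 1360
Band 6: 1830 × 0.956 = 1749
Band 7: 1032 × 0.945 + 856 × 0.26 = 975 + 223 = 1198
End of period: [64, 479, 197, 1464, 1360, 1749, 1198]
Period 3.
Births: 479 × 0.314 = 150
Band 2: 64 × 0.966 = 62
Band 3: 479 × 0.969 = 464
Band 4: 197 × 0.956 = 188
Band 5: 1464 × 0.968 = 1417
Band 6: 1360 × 0.956 = 1300
Band 7: 1749 × 0.945 + 1198 × 0.26 = 1653 + 311 = 1964
End of period: [150, 62, 464, 188, 1417, 1300, 1964]
Scenario B total after 3 periods: 5545
Difference B − A = 5545 − 5469 = 76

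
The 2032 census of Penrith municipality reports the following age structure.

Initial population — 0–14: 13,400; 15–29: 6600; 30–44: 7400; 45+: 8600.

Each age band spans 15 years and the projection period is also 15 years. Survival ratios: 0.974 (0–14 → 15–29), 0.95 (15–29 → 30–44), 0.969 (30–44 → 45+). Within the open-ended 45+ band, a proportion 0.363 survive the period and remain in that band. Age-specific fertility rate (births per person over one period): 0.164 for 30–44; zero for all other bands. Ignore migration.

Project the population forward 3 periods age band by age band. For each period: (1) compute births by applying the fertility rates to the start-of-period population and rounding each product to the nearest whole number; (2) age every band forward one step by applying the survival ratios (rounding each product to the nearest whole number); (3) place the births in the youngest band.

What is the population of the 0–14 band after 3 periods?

(Groups numbered youngest = 1 to oldest = 4.)
Period 1:
Births: 7400 × 0.164 = 1214
Group 2: 13400 × 0.974 = 13052
Group 3: 6600 × 0.95 = 6270
Group 4: 7400 × 0.969 + 8600 × 0.363 = 7171 + 3122 = 10293
End of period: [1214, 13052, 6270, 10293]
Period 2:
Births: 6270 × 0.164 = 1028
Group 2: 1214 × 0.974 = 1182
Group 3: 13052 × 0.95 = 12399
Group 4: 6270 × 0.969 + 10293 × 0.363 = 6076 + 3736 = 9812
End of period: [1028, 1182, 12399, 9812]
Period 3:
Births: 12399 × 0.164 = 2033
Group 2: 1028 × 0.974 = 1001
Group 3: 1182 × 0.95 = 1123
Group 4: 12399 × 0.969 + 9812 × 0.363 = 12015 + 3562 = 15577
End of period: [2033, 1001, 1123, 15577]

2033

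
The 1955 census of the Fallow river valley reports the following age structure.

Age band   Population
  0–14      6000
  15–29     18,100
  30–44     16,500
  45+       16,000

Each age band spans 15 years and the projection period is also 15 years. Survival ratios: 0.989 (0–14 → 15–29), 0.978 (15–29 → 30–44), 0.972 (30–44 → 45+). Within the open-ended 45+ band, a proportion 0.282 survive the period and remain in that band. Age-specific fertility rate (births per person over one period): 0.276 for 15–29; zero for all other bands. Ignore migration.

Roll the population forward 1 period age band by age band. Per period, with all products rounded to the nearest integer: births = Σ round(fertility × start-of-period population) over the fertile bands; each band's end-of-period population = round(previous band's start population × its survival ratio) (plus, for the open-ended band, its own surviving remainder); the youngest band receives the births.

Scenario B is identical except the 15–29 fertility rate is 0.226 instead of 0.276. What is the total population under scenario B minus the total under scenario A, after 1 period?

— Period 1 —
Births: 18100 × 0.276 = 4996
15–29: 6000 × 0.989 = 5934
30–44: 18100 × 0.978 = 17702
45+: 16500 × 0.972 + 16000 × 0.282 = 16038 + 4512 = 20550
Population now: 0–14=4996, 15–29=5934, 30–44=17702, 45+=20550
Scenario A total after 1 period: 49182
Scenario B projection —
— Period 1 —
Births: 18100 × 0.226 = 4091
15–29: 6000 × 0.989 = 5934
30–44: 18100 × 0.978 = 17702
45+: 16500 × 0.972 + 16000 × 0.282 = 16038 + 4512 = 20550
Population now: 0–14=4091, 15–29=5934, 30–44=17702, 45+=20550
Scenario B total after 1 period: 48277
Difference B − A = 48277 − 49182 = -905

-905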